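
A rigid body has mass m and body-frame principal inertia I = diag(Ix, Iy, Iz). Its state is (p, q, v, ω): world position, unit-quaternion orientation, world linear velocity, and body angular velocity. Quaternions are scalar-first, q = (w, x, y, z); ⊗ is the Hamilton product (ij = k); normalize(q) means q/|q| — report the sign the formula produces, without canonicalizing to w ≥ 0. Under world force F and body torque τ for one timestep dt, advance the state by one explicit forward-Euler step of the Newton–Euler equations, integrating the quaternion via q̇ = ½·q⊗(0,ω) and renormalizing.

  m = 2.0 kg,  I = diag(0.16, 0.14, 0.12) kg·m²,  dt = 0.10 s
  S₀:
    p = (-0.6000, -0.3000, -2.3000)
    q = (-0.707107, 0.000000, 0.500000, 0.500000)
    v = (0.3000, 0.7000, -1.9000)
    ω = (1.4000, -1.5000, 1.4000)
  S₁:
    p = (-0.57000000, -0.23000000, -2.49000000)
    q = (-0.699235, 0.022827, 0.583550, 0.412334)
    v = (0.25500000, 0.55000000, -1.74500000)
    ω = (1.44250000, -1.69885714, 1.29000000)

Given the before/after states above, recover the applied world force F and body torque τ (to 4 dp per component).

F = (-0.9000, -3.0000, 3.1000)
τ = (0.1100, -0.2000, -0.0900)

Δω = ω₁−ω₀ = (0.04250000, -0.19885714, -0.11000000)
precession coupling = (0.0420, 0.0784, 0.0420)
applied torque τ = (0.1100, -0.2000, -0.0900)
v₁ − v₀ = (-0.04500000, -0.15000000, 0.15500000)
F = m·Δv/dt = (-0.9000, -3.0000, 3.1000)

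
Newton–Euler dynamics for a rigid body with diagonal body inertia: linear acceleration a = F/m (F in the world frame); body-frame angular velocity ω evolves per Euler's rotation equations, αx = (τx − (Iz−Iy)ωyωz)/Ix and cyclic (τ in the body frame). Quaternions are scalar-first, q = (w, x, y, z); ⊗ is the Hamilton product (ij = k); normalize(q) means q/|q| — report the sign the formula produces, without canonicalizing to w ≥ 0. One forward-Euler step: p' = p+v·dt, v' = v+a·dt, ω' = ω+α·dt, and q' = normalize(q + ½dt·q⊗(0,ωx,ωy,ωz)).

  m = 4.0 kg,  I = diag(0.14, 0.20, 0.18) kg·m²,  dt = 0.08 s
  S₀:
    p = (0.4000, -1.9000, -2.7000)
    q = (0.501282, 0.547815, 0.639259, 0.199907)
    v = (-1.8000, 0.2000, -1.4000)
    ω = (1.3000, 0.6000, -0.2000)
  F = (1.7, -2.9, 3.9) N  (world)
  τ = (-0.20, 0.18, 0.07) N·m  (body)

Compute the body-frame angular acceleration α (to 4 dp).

α = (-1.4457, 0.8480, 0.1289)

ω×(Iω) gyroscopic = (0.0024, 0.0104, 0.0468)
(τ − ω×Iω)/I = (-1.4457, 0.8480, 0.1289)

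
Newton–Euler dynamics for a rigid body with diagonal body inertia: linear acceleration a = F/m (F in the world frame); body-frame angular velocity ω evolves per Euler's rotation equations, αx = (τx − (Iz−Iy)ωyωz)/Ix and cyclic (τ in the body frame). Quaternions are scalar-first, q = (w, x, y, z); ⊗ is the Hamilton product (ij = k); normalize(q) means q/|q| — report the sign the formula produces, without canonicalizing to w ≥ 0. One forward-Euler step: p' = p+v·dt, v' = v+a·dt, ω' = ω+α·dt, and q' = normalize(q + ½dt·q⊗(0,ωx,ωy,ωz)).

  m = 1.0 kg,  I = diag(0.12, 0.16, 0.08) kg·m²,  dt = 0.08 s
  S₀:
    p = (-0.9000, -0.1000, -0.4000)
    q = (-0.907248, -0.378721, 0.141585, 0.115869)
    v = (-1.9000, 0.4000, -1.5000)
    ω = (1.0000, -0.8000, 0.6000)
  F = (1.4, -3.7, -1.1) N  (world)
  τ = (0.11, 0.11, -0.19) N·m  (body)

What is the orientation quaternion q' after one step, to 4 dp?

q⊗(0,ω) = (0.4224676, -0.7296018, 1.0689000, -0.3829570)
q + ½dt·q⊗(0,ω), renormalized = (-0.8889, -0.4073, 0.1840, 0.1004)

q' = (-0.8889, -0.4073, 0.1840, 0.1004)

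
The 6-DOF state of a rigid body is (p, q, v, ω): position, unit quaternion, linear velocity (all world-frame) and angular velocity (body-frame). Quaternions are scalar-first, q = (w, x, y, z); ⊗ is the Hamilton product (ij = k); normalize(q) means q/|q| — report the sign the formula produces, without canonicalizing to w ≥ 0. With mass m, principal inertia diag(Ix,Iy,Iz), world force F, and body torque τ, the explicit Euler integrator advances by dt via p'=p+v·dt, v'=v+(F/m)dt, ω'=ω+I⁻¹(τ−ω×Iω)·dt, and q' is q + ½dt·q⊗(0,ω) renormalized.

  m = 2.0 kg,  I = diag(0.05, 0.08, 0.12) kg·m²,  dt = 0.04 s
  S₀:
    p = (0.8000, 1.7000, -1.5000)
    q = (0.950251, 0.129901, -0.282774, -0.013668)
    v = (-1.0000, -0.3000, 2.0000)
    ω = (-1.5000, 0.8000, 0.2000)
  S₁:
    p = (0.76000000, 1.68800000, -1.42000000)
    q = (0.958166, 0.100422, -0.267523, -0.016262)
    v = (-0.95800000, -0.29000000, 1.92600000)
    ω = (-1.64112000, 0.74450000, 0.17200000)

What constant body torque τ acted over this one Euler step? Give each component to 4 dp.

τ = (-0.1700, -0.0900, -0.1200)

ω₁ − ω₀ = (-0.14112000, -0.05550000, -0.02800000)
I·α + gyro = (-0.1700, -0.0900, -0.1200)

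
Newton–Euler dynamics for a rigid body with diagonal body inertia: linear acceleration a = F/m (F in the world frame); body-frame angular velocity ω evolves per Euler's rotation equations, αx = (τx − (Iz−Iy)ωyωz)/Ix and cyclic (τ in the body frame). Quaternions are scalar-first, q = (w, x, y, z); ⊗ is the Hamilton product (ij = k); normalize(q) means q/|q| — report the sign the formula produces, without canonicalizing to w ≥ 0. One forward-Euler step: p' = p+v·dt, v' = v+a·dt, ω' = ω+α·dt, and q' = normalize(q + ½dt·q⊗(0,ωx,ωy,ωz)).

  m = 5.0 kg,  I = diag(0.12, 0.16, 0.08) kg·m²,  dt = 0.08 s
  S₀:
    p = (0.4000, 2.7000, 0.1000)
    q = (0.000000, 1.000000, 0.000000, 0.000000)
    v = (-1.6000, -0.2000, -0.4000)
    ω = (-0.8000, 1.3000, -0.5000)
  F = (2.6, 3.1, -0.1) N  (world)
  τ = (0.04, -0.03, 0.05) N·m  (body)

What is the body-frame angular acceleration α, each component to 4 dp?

ω×(Iω) gyroscopic = (0.0520, 0.0160, -0.0416)
angular accel α = (-0.1000, -0.2875, 1.1450)

α = (-0.1000, -0.2875, 1.1450)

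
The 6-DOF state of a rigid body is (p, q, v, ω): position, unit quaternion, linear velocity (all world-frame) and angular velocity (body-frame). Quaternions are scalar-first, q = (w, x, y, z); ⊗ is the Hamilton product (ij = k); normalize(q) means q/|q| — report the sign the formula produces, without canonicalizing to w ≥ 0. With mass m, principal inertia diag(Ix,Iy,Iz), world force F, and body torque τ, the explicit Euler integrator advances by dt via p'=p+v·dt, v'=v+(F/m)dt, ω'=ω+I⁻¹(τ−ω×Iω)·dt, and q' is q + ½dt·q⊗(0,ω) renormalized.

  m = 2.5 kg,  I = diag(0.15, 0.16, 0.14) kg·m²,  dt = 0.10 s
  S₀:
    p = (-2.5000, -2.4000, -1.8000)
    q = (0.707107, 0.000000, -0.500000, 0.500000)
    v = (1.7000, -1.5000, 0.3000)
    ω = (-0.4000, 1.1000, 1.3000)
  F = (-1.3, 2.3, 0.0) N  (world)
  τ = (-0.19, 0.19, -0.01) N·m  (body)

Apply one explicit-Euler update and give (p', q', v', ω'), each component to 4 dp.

p' = (-2.3300, -2.5500, -1.7700)
q' = (0.6994, -0.0739, -0.4693, 0.5339)
v' = (1.6480, -1.4080, 0.3000)
ω' = (-0.5076, 1.2220, 1.2960)

(τ − ω×Iω)/I = (-1.0760, 1.2200, -0.0400)
ω' = ω + α·dt = (-0.5076, 1.2220, 1.2960)
Hamilton product q⊗(0,ω) = (-0.1000000, -1.4828428, 0.5778177, 0.7192391)
q' = normalize(q + ½dt·q⊗(0,ω)) = (0.6994, -0.0739, -0.4693, 0.5339)
p + v·dt = (-2.3300, -2.5500, -1.7700)
v + (F/m)dt = (1.6480, -1.4080, 0.3000)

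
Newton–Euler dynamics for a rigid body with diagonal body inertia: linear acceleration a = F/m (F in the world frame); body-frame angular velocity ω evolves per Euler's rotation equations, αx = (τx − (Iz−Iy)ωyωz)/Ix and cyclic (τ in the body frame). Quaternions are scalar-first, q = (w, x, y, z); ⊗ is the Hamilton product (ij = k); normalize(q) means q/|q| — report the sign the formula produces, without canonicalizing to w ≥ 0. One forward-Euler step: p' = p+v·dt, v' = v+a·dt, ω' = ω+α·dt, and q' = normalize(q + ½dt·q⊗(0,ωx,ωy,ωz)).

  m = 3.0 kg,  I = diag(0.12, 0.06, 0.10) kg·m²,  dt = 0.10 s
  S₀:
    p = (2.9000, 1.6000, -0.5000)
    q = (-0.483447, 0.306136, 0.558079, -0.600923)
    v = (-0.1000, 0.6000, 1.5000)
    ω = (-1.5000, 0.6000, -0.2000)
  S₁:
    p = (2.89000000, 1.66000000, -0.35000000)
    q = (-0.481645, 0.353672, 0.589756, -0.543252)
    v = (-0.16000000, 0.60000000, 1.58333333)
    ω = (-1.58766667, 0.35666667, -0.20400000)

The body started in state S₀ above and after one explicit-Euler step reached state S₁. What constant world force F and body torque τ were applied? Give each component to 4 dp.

F = (-1.8000, 0.0000, 2.5000)
τ = (-0.1100, -0.1400, 0.0500)

velocity change Δv = (-0.06000000, 0.00000000, 0.08333333)
applied force F = (-1.8000, 0.0000, 2.5000)
ω₁ − ω₀ = (-0.08766667, -0.24333333, -0.00400000)
τ = I·(Δω/dt) + ω₀×(Iω₀) = (-0.1100, -0.1400, 0.0500)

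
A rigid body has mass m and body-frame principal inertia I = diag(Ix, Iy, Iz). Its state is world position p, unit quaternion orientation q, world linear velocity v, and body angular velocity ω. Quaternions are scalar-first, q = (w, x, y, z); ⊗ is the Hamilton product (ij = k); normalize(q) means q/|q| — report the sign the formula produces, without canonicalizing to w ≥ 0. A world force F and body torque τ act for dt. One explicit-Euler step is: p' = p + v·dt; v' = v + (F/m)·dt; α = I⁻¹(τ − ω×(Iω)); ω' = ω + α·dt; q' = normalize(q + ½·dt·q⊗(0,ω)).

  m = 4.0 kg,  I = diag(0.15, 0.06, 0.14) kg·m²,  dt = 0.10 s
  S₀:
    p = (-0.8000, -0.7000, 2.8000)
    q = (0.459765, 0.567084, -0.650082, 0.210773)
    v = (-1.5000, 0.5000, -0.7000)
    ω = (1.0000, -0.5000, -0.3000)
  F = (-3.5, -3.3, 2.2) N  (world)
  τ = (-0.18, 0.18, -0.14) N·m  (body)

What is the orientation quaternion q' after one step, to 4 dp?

q⊗(0,ω) = (-0.8288931, 0.7601761, 0.1510157, 0.2286105)
q + ½dt·q⊗(0,ω), renormalized = (0.4176, 0.6041, -0.6415, 0.2218)

q' = (0.4176, 0.6041, -0.6415, 0.2218)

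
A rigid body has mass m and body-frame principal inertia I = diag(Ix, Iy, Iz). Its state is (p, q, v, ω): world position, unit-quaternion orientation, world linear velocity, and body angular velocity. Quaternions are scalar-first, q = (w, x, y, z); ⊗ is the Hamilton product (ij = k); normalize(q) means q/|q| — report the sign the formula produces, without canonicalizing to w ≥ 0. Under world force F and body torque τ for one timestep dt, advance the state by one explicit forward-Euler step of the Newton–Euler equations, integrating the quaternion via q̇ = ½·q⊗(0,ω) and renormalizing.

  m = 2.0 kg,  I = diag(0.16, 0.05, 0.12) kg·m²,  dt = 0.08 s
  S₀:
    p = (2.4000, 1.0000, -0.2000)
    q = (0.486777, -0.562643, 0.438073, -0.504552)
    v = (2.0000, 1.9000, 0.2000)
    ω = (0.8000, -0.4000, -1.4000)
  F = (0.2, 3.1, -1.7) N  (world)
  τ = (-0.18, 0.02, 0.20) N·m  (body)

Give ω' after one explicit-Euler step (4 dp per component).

α = I⁻¹(τ − ω×Iω) = (-1.3700, 1.2960, 1.3733)
ω' = ω + α·dt = (0.6904, -0.2963, -1.2901)

ω' = (0.6904, -0.2963, -1.2901)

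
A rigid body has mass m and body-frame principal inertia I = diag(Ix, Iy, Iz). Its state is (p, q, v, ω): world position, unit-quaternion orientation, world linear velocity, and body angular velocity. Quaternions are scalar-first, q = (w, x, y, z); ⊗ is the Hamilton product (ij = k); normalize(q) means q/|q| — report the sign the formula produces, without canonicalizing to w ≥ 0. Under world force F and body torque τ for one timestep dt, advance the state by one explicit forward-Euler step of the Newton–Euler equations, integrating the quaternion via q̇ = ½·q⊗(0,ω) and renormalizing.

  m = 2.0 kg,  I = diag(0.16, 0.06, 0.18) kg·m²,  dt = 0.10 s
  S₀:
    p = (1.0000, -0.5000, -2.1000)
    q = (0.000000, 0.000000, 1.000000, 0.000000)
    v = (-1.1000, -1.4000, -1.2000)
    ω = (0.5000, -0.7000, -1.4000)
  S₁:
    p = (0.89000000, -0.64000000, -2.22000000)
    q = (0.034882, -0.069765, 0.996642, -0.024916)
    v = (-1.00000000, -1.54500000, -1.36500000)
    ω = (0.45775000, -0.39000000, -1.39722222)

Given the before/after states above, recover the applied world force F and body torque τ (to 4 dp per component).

rate change Δω = (-0.04225000, 0.31000000, 0.00277778)
precession coupling = (0.1176, 0.0140, 0.0350)
applied torque τ = (0.0500, 0.2000, 0.0400)
velocity change Δv = (0.10000000, -0.14500000, -0.16500000)
applied force F = (2.0000, -2.9000, -3.3000)

F = (2.0000, -2.9000, -3.3000)
τ = (0.0500, 0.2000, 0.0400)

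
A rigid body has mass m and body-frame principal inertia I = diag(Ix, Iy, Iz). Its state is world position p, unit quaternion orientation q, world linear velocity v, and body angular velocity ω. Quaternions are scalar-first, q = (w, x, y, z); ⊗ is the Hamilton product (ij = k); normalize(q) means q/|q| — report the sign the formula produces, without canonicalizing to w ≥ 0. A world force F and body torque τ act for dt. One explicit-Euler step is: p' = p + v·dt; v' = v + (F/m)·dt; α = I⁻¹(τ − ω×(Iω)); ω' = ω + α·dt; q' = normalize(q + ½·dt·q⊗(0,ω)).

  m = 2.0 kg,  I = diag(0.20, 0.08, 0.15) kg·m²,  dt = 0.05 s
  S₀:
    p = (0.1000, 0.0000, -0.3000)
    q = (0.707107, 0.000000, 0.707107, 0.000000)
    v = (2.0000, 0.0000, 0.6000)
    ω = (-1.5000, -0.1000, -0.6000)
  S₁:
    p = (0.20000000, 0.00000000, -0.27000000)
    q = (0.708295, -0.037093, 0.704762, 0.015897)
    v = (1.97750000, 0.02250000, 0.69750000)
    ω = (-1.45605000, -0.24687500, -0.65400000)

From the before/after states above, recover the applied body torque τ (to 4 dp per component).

rate change Δω = (0.04395000, -0.14687500, -0.05400000)
ω₀×(Iω₀) = (0.0042, 0.0450, -0.0180)
applied torque τ = (0.1800, -0.1900, -0.1800)

τ = (0.1800, -0.1900, -0.1800)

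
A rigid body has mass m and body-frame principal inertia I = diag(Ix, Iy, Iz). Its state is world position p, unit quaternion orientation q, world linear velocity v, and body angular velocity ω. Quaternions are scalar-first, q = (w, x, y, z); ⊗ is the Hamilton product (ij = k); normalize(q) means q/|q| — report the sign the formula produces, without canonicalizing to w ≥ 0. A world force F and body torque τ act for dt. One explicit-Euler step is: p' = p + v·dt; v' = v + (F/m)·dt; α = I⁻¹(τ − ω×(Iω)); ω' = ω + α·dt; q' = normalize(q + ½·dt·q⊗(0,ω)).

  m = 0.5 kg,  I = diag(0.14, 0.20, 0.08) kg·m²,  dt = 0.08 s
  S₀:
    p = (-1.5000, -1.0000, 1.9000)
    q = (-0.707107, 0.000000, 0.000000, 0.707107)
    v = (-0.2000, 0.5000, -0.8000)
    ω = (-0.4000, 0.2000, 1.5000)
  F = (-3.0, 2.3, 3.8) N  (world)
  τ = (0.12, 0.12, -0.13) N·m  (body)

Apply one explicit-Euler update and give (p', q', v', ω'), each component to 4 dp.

ω×(Iω) gyroscopic = (-0.0360, -0.0360, -0.0048)
angular accel α = (1.1143, 0.7800, -1.5650)
ω + α·dt = (-0.3109, 0.2624, 1.3748)
q⊗(0,ω) = (-1.0606605, 0.1414214, -0.4242642, -1.0606605)
q + ½dt·q⊗(0,ω), renormalized = (-0.7481, 0.0056, -0.0169, 0.6634)
a = F/m = (-6.0000, 4.6000, 7.6000)
p + v·dt = (-1.5160, -0.9600, 1.8360)
v' = v + a·dt = (-0.6800, 0.8680, -0.1920)

p' = (-1.5160, -0.9600, 1.8360)
q' = (-0.7481, 0.0056, -0.0169, 0.6634)
v' = (-0.6800, 0.8680, -0.1920)
ω' = (-0.3109, 0.2624, 1.3748)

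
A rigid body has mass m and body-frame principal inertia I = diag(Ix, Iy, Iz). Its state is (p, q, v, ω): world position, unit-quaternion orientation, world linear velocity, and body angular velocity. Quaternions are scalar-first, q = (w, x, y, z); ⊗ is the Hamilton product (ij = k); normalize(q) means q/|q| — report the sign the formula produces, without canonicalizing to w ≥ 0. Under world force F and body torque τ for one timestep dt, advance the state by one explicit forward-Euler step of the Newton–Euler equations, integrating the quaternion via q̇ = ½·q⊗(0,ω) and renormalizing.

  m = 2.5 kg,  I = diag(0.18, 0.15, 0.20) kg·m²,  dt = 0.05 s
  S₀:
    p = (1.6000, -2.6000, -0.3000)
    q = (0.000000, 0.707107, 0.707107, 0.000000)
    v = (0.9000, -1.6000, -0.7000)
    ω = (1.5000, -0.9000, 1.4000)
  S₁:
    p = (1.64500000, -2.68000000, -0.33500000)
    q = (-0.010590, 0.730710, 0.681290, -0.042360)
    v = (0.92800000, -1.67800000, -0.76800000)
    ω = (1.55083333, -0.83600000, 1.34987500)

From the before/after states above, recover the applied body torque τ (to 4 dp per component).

rate change Δω = (0.05083333, 0.06400000, -0.05012500)
I·α + gyro = (0.1200, 0.1500, -0.1600)

τ = (0.1200, 0.1500, -0.1600)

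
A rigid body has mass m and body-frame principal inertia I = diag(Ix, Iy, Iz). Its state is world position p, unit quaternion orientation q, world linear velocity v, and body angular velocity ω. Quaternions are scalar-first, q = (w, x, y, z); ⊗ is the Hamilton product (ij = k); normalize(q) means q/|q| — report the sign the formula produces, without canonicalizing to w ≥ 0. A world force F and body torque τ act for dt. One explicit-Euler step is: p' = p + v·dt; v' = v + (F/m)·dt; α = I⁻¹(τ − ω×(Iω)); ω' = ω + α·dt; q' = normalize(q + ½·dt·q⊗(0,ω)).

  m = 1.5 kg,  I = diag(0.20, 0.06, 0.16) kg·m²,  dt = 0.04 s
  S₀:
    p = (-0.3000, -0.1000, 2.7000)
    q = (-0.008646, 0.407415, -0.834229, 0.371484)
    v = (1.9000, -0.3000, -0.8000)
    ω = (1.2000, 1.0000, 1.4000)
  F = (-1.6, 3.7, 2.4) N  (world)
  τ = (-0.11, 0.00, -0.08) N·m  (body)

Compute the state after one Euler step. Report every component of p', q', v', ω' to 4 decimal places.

p' = (-0.2240, -0.1120, 2.6680)
q' = (-0.0121, 0.3761, -0.8362, 0.3991)
v' = (1.8573, -0.2013, -0.7360)
ω' = (1.1500, 0.9552, 1.4220)

(τ − ω×Iω)/I = (-1.2500, -1.1200, 0.5500)
new body rate ω' = (1.1500, 0.9552, 1.4220)
Hamilton product q⊗(0,ω) = (-0.1747466, -1.5497798, -0.1332462, 1.3963854)
updated quaternion q' = (-0.0121, 0.3761, -0.8362, 0.3991)
a = (-1.0667, 2.4667, 1.6000)
p' = p + v·dt = (-0.2240, -0.1120, 2.6680)
v + (F/m)dt = (1.8573, -0.2013, -0.7360)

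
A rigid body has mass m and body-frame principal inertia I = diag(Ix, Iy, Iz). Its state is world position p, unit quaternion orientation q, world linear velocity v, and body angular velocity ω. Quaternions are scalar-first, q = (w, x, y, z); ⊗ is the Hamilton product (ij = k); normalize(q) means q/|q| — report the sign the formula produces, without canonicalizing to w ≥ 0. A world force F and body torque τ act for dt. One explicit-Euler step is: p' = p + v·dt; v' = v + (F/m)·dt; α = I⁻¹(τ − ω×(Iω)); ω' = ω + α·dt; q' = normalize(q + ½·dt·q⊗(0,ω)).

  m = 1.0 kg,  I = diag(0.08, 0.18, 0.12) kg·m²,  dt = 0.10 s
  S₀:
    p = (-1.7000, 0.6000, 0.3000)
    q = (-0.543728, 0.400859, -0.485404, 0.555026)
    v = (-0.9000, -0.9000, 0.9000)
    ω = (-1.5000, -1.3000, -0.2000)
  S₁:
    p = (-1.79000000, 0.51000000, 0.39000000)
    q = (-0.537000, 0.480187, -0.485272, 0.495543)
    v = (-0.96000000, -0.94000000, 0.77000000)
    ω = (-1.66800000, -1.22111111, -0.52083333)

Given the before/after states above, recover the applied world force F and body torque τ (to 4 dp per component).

velocity change Δv = (-0.06000000, -0.04000000, -0.13000000)
F = m·Δv/dt = (-0.6000, -0.4000, -1.3000)
ω₁ − ω₀ = (-0.16800000, 0.07888889, -0.32083333)
gyro term ω₀×Iω₀ = (-0.0156, -0.0120, 0.1950)
applied torque τ = (-0.1500, 0.1300, -0.1900)

F = (-0.6000, -0.4000, -1.3000)
τ = (-0.1500, 0.1300, -0.1900)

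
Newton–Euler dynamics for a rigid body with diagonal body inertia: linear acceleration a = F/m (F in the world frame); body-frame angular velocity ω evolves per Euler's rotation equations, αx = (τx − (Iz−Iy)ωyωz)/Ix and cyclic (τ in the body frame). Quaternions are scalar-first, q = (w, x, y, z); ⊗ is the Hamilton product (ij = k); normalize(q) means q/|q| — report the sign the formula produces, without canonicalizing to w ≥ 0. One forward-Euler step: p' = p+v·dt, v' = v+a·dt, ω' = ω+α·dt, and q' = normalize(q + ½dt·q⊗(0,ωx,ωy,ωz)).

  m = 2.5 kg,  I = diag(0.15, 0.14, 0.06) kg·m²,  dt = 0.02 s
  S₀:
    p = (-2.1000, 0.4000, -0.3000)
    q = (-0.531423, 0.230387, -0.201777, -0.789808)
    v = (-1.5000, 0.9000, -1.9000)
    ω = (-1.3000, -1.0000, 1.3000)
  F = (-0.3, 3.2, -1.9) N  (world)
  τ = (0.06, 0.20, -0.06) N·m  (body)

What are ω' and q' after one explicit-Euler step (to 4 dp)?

ω' = (-1.3059, -0.9497, 1.2843)
q' = (-0.5201, 0.2267, -0.1891, -0.8015)

α = I⁻¹(τ − ω×Iω) = (-0.2933, 2.5150, -0.7833)
ω + α·dt = (-1.3059, -0.9497, 1.2843)
Hamilton product q⊗(0,ω) = (1.1244765, -0.3612682, 1.2586703, -1.1835470)
updated quaternion q' = (-0.5201, 0.2267, -0.1891, -0.8015)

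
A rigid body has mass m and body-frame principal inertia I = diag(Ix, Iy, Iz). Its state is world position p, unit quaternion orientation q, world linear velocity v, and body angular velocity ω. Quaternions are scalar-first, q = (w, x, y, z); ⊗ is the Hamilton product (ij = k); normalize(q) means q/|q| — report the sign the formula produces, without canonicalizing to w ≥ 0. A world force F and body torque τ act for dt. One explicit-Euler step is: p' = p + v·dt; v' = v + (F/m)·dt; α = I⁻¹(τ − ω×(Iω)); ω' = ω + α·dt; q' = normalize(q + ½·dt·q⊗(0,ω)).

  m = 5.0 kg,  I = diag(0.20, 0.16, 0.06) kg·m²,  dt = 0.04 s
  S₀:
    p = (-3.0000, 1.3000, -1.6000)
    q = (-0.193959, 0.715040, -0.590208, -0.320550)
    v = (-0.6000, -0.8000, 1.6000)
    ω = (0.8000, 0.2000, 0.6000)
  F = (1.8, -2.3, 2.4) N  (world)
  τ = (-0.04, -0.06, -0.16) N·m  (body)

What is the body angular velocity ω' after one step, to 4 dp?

precession coupling ω×(Iω) = (-0.0120, 0.0672, -0.0064)
α = I⁻¹(τ − ω×Iω) = (-0.1400, -0.7950, -2.5600)
ω' = ω + α·dt = (0.7944, 0.1682, 0.4976)

ω' = (0.7944, 0.1682, 0.4976)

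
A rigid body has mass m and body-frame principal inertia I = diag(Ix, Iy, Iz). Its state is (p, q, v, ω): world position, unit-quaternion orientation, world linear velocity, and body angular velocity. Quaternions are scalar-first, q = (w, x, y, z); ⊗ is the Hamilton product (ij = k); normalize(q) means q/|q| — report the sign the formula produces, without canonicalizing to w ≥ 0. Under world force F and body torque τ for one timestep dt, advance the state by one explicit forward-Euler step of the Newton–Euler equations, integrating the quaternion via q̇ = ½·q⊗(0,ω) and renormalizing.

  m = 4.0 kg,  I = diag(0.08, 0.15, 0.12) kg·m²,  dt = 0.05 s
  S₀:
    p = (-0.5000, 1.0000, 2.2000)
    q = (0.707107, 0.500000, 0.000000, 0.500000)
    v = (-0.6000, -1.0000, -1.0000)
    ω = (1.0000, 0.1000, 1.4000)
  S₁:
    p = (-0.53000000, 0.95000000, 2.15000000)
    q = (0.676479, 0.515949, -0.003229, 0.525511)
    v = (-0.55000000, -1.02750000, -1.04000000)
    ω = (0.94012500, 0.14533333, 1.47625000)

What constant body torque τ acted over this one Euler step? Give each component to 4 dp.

rate change Δω = (-0.05987500, 0.04533333, 0.07625000)
precession coupling = (-0.0042, -0.0560, 0.0070)
τ = I·(Δω/dt) + ω₀×(Iω₀) = (-0.1000, 0.0800, 0.1900)

τ = (-0.1000, 0.0800, 0.1900)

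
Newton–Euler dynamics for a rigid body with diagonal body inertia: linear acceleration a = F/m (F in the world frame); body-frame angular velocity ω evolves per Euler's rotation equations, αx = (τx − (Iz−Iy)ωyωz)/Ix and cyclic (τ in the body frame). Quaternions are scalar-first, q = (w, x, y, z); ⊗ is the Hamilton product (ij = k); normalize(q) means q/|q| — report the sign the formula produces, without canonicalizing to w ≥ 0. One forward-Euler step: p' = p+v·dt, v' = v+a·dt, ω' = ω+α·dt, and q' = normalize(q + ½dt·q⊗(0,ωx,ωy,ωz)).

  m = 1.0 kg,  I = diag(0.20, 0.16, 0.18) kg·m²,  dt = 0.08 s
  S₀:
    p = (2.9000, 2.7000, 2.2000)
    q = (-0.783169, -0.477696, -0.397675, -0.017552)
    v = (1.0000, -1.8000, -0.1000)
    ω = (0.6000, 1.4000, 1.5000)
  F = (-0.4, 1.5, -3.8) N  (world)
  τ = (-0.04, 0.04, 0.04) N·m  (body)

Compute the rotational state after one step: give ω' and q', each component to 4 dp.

ω' = (0.5672, 1.4110, 1.5327)
q' = (-0.7457, -0.5175, -0.4118, -0.0815)

gyro term ω×Iω = (0.0420, 0.0180, -0.0336)
(τ − ω×Iω)/I = (-0.4100, 0.1375, 0.4089)
new body rate ω' = (0.5672, 1.4110, 1.5327)
q⊗(0,ω) = (0.8696906, -1.0418411, -0.3904238, -1.6049229)
q' = normalize(q + ½dt·q⊗(0,ω)) = (-0.7457, -0.5175, -0.4118, -0.0815)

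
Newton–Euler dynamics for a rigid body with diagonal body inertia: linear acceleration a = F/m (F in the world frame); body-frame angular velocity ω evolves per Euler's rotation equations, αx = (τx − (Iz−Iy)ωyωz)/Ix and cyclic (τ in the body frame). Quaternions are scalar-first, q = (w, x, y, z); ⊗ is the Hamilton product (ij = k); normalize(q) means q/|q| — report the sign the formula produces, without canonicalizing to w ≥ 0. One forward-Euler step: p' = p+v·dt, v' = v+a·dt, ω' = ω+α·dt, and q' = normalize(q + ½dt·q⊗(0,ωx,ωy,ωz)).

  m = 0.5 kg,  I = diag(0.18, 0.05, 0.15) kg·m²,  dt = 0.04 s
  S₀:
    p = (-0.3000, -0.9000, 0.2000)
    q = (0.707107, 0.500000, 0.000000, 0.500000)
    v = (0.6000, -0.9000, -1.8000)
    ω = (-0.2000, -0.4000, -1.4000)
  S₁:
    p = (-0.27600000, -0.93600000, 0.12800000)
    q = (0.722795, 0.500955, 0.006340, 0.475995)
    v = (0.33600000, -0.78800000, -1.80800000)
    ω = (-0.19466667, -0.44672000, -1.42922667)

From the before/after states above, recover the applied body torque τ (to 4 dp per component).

τ = (0.0800, -0.0500, -0.1200)

Δω = ω₁−ω₀ = (0.00533333, -0.04672000, -0.02922667)
ω₀×(Iω₀) = (0.0560, 0.0084, -0.0104)
applied torque τ = (0.0800, -0.0500, -0.1200)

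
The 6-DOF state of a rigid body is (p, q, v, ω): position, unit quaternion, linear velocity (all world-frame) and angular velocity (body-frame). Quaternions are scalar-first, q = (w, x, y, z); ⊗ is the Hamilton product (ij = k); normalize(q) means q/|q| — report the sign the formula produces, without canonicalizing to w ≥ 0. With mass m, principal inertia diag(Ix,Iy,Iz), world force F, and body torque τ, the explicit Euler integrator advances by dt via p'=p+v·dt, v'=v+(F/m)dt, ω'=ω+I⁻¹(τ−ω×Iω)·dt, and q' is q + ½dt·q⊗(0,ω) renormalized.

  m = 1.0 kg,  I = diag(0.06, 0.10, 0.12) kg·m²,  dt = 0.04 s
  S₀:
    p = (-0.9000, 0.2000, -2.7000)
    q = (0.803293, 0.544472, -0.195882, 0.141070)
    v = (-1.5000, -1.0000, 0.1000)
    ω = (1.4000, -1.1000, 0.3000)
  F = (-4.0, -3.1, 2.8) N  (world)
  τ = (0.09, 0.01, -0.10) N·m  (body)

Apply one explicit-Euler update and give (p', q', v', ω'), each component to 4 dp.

p' = (-0.9600, 0.1600, -2.6960)
q' = (0.7824, 0.5685, -0.2127, 0.1393)
v' = (-1.6600, -1.1240, 0.2120)
ω' = (1.4644, -1.0859, 0.2872)

(τ − ω×Iω)/I = (1.6100, 0.3520, -0.3200)
ω + α·dt = (1.4644, -1.0859, 0.2872)
Hamilton product q⊗(0,ω) = (-1.0200520, 1.2210226, -0.8494659, -0.0836965)
q + ½dt·q⊗(0,ω), renormalized = (0.7824, 0.5685, -0.2127, 0.1393)
a = (-4.0000, -3.1000, 2.8000)
p' = p + v·dt = (-0.9600, 0.1600, -2.6960)
v' = v + a·dt = (-1.6600, -1.1240, 0.2120)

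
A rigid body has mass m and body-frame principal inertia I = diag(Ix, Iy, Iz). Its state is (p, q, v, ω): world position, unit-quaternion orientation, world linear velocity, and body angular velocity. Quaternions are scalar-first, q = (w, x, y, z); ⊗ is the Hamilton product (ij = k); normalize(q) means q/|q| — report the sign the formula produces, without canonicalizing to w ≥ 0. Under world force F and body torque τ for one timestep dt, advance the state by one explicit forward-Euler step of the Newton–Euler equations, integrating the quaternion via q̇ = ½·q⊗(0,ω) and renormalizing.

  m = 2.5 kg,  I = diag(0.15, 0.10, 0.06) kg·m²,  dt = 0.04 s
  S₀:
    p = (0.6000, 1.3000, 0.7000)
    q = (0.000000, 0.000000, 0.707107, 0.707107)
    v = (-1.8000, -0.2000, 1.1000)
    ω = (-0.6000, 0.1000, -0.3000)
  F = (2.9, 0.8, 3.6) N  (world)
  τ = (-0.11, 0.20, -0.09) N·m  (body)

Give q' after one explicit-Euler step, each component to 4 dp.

q⊗(0,ω) = (0.1414214, -0.2828428, -0.4242642, 0.4242642)
q' = normalize(q + ½dt·q⊗(0,ω)) = (0.0028, -0.0057, 0.6986, 0.7155)

q' = (0.0028, -0.0057, 0.6986, 0.7155)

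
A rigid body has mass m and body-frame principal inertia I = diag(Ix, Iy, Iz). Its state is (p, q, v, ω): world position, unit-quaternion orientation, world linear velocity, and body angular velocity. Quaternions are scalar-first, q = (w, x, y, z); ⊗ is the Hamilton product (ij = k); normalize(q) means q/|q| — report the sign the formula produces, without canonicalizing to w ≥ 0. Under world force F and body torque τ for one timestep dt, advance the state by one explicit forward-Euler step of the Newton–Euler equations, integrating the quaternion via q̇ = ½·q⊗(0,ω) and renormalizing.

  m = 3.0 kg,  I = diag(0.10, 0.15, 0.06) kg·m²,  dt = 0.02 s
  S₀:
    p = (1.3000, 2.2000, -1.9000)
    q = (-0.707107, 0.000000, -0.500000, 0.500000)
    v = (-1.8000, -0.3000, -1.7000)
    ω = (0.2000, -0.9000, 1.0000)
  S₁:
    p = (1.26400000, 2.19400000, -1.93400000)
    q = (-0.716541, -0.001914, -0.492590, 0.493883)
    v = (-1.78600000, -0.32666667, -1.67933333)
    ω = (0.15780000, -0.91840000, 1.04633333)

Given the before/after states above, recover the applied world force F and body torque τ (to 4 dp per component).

F = (2.1000, -4.0000, 3.1000)
τ = (-0.1300, -0.1300, 0.1300)

Δv = v₁−v₀ = (0.01400000, -0.02666667, 0.02066667)
F = m·Δv/dt = (2.1000, -4.0000, 3.1000)
Δω = ω₁−ω₀ = (-0.04220000, -0.01840000, 0.04633333)
precession coupling = (0.0810, 0.0080, -0.0090)
τ = I·(Δω/dt) + ω₀×(Iω₀) = (-0.1300, -0.1300, 0.1300)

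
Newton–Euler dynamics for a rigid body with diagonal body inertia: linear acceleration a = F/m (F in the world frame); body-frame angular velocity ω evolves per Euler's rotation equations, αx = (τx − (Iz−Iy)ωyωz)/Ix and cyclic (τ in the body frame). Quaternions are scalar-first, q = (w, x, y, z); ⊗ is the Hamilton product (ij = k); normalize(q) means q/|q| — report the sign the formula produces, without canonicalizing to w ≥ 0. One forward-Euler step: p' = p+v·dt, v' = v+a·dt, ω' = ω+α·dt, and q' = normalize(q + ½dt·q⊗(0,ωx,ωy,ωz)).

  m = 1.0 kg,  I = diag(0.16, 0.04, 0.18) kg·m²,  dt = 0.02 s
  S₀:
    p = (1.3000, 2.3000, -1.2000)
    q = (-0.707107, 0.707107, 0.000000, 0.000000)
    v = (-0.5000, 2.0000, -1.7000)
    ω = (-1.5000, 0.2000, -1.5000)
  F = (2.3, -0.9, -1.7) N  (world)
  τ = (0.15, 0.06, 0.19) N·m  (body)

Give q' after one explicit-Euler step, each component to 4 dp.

q⊗(0,ω) = (1.0606605, 1.0606605, 0.9192391, 1.2020819)
updated quaternion q' = (-0.6963, 0.7176, 0.0092, 0.0120)

q' = (-0.6963, 0.7176, 0.0092, 0.0120)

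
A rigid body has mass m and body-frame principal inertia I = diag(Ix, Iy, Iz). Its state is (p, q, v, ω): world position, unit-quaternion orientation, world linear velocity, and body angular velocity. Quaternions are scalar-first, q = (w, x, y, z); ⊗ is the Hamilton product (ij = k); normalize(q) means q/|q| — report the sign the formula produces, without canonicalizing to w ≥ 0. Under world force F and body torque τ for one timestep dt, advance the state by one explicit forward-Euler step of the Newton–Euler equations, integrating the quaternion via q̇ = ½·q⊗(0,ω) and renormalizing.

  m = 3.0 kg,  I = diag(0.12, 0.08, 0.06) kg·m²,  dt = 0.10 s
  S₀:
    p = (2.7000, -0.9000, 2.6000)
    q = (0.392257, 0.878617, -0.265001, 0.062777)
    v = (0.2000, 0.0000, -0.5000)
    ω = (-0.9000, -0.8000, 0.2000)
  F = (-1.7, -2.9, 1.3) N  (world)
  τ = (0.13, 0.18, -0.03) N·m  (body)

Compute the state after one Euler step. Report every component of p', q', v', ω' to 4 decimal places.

a = F/m = (-0.5667, -0.9667, 0.4333)
new position p' = (2.7200, -0.9000, 2.5500)
v + (F/m)dt = (0.1433, -0.0967, -0.4567)
gyro term ω×Iω = (0.0032, -0.0108, -0.0288)
(τ − ω×Iω)/I = (1.0567, 2.3850, -0.0200)
new body rate ω' = (-0.7943, -0.5615, 0.1980)
Hamilton product q⊗(0,ω) = (0.5661991, -0.3558099, -0.5460283, -0.8629431)
updated quaternion q' = (0.4198, 0.8592, -0.2918, 0.0196)

p' = (2.7200, -0.9000, 2.5500)
q' = (0.4198, 0.8592, -0.2918, 0.0196)
v' = (0.1433, -0.0967, -0.4567)
ω' = (-0.7943, -0.5615, 0.1980)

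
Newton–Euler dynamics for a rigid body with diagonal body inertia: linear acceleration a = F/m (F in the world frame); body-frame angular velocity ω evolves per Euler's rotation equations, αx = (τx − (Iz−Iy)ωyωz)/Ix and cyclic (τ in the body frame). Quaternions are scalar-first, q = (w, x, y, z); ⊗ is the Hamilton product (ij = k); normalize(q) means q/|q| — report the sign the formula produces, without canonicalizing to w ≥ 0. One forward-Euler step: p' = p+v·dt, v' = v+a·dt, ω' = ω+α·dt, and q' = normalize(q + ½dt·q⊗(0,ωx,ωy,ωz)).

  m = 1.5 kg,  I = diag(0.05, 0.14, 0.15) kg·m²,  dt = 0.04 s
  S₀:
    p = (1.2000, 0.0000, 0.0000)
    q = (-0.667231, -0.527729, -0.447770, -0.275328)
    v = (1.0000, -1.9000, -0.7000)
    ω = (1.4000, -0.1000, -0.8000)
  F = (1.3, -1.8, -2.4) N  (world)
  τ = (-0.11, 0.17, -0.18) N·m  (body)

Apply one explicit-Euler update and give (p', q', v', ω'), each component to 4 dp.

new position p' = (1.2400, -0.0760, -0.0280)
v' = v + a·dt = (1.0347, -1.9480, -0.7640)
gyro term ω×Iω = (0.0008, 0.1120, -0.0126)
(τ − ω×Iω)/I = (-2.2160, 0.4143, -1.1160)
ω + α·dt = (1.3114, -0.0834, -0.8446)
q⊗(0,ω) = (0.4737812, -0.6034402, -0.7409193, 1.2134357)
q + ½dt·q⊗(0,ω), renormalized = (-0.6574, -0.5395, -0.4623, -0.2509)

p' = (1.2400, -0.0760, -0.0280)
q' = (-0.6574, -0.5395, -0.4623, -0.2509)
v' = (1.0347, -1.9480, -0.7640)
ω' = (1.3114, -0.0834, -0.8446)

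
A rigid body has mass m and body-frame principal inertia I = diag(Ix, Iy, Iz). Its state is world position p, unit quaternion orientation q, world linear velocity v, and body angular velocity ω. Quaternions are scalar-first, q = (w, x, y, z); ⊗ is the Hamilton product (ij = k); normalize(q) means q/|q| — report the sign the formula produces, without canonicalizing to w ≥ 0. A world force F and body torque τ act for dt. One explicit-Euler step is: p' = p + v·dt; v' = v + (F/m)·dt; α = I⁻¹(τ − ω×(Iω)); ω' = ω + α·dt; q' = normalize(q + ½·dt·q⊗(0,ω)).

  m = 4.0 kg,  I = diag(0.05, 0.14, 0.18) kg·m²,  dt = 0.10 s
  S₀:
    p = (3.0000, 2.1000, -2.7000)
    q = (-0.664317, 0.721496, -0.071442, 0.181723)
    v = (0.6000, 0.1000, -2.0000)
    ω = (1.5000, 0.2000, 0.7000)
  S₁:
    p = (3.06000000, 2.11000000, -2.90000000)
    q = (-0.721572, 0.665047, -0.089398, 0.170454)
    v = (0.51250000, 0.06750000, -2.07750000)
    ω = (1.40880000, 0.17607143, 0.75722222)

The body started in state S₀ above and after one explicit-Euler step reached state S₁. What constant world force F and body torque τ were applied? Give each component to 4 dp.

F = (-3.5000, -1.3000, -3.1000)
τ = (-0.0400, -0.1700, 0.1300)

v₁ − v₀ = (-0.08750000, -0.03250000, -0.07750000)
m·(v₁−v₀)/dt = (-3.5000, -1.3000, -3.1000)
rate change Δω = (-0.09120000, -0.02392857, 0.05722222)
ω₀×(Iω₀) = (0.0056, -0.1365, 0.0270)
I·α + gyro = (-0.0400, -0.1700, 0.1300)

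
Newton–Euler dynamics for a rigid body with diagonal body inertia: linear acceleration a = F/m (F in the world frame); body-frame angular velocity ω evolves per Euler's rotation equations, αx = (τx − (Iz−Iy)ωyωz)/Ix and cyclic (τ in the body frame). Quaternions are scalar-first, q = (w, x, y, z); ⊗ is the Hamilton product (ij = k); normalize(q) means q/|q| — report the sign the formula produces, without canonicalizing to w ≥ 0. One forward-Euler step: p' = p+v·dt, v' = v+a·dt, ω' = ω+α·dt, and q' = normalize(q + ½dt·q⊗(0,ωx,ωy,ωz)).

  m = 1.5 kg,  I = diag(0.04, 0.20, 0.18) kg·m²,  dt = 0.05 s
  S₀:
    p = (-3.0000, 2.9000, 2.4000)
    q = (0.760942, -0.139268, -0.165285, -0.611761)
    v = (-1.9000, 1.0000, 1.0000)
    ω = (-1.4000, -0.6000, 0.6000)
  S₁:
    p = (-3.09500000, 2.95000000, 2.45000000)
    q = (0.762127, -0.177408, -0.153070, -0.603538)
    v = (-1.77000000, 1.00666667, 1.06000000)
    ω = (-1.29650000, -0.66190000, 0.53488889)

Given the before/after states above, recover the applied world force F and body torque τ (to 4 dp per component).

ω₁ − ω₀ = (0.10350000, -0.06190000, -0.06511111)
precession coupling = (0.0072, 0.1176, 0.1344)
τ = I·(Δω/dt) + ω₀×(Iω₀) = (0.0900, -0.1300, -0.1000)
Δv = v₁−v₀ = (0.13000000, 0.00666667, 0.06000000)
m·(v₁−v₀)/dt = (3.9000, 0.2000, 1.8000)

F = (3.9000, 0.2000, 1.8000)
τ = (0.0900, -0.1300, -0.1000)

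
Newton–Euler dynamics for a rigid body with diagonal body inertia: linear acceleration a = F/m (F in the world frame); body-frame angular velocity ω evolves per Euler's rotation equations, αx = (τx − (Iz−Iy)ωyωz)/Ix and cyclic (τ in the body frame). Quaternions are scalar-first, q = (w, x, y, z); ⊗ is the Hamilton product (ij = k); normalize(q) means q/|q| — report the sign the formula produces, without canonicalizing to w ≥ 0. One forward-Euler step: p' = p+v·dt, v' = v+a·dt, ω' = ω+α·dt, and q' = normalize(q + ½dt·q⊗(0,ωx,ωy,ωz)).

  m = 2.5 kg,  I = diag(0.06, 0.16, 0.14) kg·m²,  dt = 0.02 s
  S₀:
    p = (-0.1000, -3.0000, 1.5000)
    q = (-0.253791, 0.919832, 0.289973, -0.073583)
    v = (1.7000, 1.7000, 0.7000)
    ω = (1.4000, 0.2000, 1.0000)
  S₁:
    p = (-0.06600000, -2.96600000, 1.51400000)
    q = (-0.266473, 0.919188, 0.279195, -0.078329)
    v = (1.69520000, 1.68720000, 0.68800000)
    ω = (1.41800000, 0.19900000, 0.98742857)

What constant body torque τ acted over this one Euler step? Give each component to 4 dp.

rate change Δω = (0.01800000, -0.00100000, -0.01257143)
gyro term ω₀×Iω₀ = (-0.0040, -0.1120, 0.0280)
applied torque τ = (0.0500, -0.1200, -0.0600)

τ = (0.0500, -0.1200, -0.0600)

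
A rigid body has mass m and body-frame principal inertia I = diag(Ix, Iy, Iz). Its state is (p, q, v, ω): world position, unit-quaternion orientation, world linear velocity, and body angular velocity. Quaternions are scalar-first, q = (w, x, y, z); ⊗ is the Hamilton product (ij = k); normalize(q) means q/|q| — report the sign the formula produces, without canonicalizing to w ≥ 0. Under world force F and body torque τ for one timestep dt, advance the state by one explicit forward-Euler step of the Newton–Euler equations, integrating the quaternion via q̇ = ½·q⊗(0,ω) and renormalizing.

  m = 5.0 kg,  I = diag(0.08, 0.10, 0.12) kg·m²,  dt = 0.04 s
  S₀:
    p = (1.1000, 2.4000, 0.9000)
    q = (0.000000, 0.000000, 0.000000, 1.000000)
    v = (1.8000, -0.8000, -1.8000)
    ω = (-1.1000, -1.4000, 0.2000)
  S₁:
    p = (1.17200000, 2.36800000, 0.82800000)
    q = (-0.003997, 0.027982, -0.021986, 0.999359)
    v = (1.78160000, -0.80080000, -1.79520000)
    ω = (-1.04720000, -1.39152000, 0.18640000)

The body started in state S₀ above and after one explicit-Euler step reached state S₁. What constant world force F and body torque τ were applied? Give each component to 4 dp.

rate change Δω = (0.05280000, 0.00848000, -0.01360000)
ω₀×(Iω₀) = (-0.0056, 0.0088, 0.0308)
applied torque τ = (0.1000, 0.0300, -0.0100)
v₁ − v₀ = (-0.01840000, -0.00080000, 0.00480000)
applied force F = (-2.3000, -0.1000, 0.6000)

F = (-2.3000, -0.1000, 0.6000)
τ = (0.1000, 0.0300, -0.0100)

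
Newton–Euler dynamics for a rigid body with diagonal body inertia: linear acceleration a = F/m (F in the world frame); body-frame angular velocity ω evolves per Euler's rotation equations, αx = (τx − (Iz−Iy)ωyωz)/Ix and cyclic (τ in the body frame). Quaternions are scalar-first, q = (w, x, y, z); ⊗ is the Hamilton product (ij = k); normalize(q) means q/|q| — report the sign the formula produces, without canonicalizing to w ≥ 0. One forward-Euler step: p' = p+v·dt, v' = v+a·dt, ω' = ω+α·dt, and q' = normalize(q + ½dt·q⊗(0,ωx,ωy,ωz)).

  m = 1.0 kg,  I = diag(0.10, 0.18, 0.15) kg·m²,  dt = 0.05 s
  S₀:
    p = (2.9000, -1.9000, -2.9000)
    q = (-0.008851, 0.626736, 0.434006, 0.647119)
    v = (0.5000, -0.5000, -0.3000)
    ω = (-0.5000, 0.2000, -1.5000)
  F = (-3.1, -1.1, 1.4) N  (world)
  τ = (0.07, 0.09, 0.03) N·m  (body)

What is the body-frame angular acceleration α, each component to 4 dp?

α = (0.6100, 0.7083, 0.2533)

precession coupling ω×(Iω) = (0.0090, -0.0375, -0.0080)
angular accel α = (0.6100, 0.7083, 0.2533)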